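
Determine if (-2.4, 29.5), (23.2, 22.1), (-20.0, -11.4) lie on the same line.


Cross product: (23.2-(-2.4))*((-11.4)-29.5) - (22.1-29.5)*((-20)-(-2.4))
= -1177.28

No, not collinear


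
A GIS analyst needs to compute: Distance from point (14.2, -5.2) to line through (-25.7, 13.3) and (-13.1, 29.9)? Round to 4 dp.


|cross product| = 895.44
|line direction| = sqrt(434.32) = 20.8403
Distance = 895.44/sqrt(434.32) = 42.9667

42.9667


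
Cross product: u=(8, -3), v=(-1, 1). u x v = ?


u x v = u_x*v_y - u_y*v_x = 8*1 - (-3)*(-1)
= 8 - 3 = 5

5


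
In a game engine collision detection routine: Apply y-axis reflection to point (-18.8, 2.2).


Reflection over y-axis: (x,y) -> (-x,y)
(-18.8, 2.2) -> (18.8, 2.2)

(18.8, 2.2)


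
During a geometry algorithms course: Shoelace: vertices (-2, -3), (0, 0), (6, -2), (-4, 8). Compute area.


Shoelace sum: ((-2)*0 - 0*(-3)) + (0*(-2) - 6*0) + (6*8 - (-4)*(-2)) + ((-4)*(-3) - (-2)*8)
= 68
Area = |68|/2 = 34

34


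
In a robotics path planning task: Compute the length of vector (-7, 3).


|u| = sqrt((-7)^2 + 3^2) = sqrt(58) = 7.6158

7.6158


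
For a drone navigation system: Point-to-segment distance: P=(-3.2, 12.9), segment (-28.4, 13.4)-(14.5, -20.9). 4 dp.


Project P onto AB: t = 0.364 (clamped to [0,1])
Closest point on segment: (-12.7833, 0.9139)
Distance: 15.3462

15.3462


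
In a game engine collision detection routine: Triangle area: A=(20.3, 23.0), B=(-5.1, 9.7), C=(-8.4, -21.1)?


Area = |x_A(y_B-y_C) + x_B(y_C-y_A) + x_C(y_A-y_B)|/2
= |625.24 + 224.91 + (-111.72)|/2
= 738.43/2 = 369.215

369.215


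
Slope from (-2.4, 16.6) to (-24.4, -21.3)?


slope = (y2-y1)/(x2-x1) = ((-21.3)-16.6)/((-24.4)-(-2.4)) = (-37.9)/(-22) = 1.7227

1.7227


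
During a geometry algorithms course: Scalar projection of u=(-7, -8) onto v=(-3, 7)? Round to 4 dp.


u.v = -35, |v| = sqrt(58) = 7.6158
Scalar projection = u.v / |v| = -35 / sqrt(58) = -4.5957

-4.5957


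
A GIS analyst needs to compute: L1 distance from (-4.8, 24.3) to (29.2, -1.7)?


|(-4.8)-29.2| + |24.3-(-1.7)| = 34 + 26 = 60

60


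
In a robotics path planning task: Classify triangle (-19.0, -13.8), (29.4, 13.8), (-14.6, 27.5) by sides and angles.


Side lengths squared: AB^2=3104.32, BC^2=2123.69, CA^2=1725.05
Sorted: [1725.05, 2123.69, 3104.32]
By sides: Scalene, By angles: Acute

Scalene, Acute


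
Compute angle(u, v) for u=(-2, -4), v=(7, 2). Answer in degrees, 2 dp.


u.v = -22, |u| = sqrt(20) = 4.4721, |v| = sqrt(53) = 7.2801
cos(theta) = u.v/(|u||v|) = -22/sqrt(1060) = -0.675725
theta = acos(-0.675725) = 132.51 degrees

132.51 degrees


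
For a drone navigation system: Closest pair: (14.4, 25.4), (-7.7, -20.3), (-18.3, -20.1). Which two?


d(P0,P1) = 50.7632, d(P0,P2) = 56.0316, d(P1,P2) = 10.6019
Closest: P1 and P2

Closest pair: (-7.7, -20.3) and (-18.3, -20.1), distance = 10.6019


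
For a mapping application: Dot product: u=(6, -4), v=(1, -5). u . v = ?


u . v = u_x*v_x + u_y*v_y = 6*1 + (-4)*(-5)
= 6 + 20 = 26

26


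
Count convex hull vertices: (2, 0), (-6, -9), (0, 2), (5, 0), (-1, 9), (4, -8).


Convex hull vertices (CCW): (-6, -9), (4, -8), (5, 0), (-1, 9)
Count = 4

4


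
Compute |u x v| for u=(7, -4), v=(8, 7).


|u x v| = |7*7 - (-4)*8|
= |49 - (-32)| = 81

81


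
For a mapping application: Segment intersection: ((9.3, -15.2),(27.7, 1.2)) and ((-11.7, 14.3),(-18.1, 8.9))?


Cross products: d1=302.2, d2=296.6, d3=887.2, d4=892.8
d1*d2 < 0 and d3*d4 < 0? no

No, they don't intersect


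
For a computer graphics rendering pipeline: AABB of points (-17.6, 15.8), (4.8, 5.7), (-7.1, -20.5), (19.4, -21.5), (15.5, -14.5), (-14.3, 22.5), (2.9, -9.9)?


x range: [-17.6, 19.4]
y range: [-21.5, 22.5]
Bounding box: (-17.6,-21.5) to (19.4,22.5)

(-17.6,-21.5) to (19.4,22.5)


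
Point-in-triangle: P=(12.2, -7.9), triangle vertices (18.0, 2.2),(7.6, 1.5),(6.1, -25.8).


Cross products: AB x AP = 100.98, BC x BP = 139.68, CA x CP = 42.21
All same sign? yes

Yes, inside


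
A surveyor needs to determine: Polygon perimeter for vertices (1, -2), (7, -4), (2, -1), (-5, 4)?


Sides: (1, -2)->(7, -4): sqrt(40) = 6.324555, (7, -4)->(2, -1): sqrt(34) = 5.830952, (2, -1)->(-5, 4): sqrt(74) = 8.602325, (-5, 4)->(1, -2): sqrt(72) = 8.485281
Sum = 29.243113
Perimeter = 29.2431

29.2431


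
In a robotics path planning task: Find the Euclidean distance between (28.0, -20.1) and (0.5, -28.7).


dx=-27.5, dy=-8.6
d^2 = (-27.5)^2 + (-8.6)^2 = 830.21
d = sqrt(830.21) = 28.8134

28.8134


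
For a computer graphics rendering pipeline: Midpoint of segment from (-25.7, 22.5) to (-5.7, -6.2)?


M = (((-25.7)+(-5.7))/2, (22.5+(-6.2))/2)
= (-15.7, 8.15)

(-15.7, 8.15)


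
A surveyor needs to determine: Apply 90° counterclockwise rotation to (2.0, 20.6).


90° CCW: (x,y) -> (-y, x)
(2,20.6) -> (-20.6, 2)

(-20.6, 2)


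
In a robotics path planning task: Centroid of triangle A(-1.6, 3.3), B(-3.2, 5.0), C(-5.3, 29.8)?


Centroid = ((x_A+x_B+x_C)/3, (y_A+y_B+y_C)/3)
= (((-1.6)+(-3.2)+(-5.3))/3, (3.3+5+29.8)/3)
= (-3.3667, 12.7)

(-3.3667, 12.7)


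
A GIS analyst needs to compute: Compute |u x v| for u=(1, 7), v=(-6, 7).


|u x v| = |1*7 - 7*(-6)|
= |7 - (-42)| = 49

49


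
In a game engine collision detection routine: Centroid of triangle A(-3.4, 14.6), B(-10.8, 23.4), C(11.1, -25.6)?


Centroid = ((x_A+x_B+x_C)/3, (y_A+y_B+y_C)/3)
= (((-3.4)+(-10.8)+11.1)/3, (14.6+23.4+(-25.6))/3)
= (-1.0333, 4.1333)

(-1.0333, 4.1333)


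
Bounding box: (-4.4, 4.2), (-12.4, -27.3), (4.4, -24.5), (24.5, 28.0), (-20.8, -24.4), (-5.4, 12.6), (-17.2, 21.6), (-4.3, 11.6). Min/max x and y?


x range: [-20.8, 24.5]
y range: [-27.3, 28]
Bounding box: (-20.8,-27.3) to (24.5,28)

(-20.8,-27.3) to (24.5,28)


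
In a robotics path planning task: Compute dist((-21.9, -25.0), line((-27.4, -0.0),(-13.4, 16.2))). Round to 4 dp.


|cross product| = 439.1
|line direction| = sqrt(458.44) = 21.4112
Distance = 439.1/sqrt(458.44) = 20.5079

20.5079


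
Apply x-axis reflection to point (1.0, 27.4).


Reflection over x-axis: (x,y) -> (x,-y)
(1, 27.4) -> (1, -27.4)

(1, -27.4)


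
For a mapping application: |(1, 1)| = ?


|u| = sqrt(1^2 + 1^2) = sqrt(2) = 1.4142

1.4142


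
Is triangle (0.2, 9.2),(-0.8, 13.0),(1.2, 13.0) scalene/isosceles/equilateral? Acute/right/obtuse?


Side lengths squared: AB^2=15.44, BC^2=4, CA^2=15.44
Sorted: [4, 15.44, 15.44]
By sides: Isosceles, By angles: Acute

Isosceles, Acute


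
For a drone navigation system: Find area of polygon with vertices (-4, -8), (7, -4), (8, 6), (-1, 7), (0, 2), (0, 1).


Shoelace sum: ((-4)*(-4) - 7*(-8)) + (7*6 - 8*(-4)) + (8*7 - (-1)*6) + ((-1)*2 - 0*7) + (0*1 - 0*2) + (0*(-8) - (-4)*1)
= 210
Area = |210|/2 = 105

105


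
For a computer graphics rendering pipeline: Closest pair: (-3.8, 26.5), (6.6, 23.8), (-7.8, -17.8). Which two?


d(P0,P1) = 10.7448, d(P0,P2) = 44.4802, d(P1,P2) = 44.0218
Closest: P0 and P1

Closest pair: (-3.8, 26.5) and (6.6, 23.8), distance = 10.7448


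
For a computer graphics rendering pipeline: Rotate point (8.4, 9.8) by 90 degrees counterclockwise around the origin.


90° CCW: (x,y) -> (-y, x)
(8.4,9.8) -> (-9.8, 8.4)

(-9.8, 8.4)


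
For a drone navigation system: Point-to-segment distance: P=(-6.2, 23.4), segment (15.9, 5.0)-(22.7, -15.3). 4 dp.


Project P onto AB: t = 0 (clamped to [0,1])
Closest point on segment: (15.9, 5)
Distance: 28.7571

28.7571


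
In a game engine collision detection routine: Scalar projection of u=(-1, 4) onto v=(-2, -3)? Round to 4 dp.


u.v = -10, |v| = sqrt(13) = 3.6056
Scalar projection = u.v / |v| = -10 / sqrt(13) = -2.7735

-2.7735


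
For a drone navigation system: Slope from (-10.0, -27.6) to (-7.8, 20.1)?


slope = (y2-y1)/(x2-x1) = (20.1-(-27.6))/((-7.8)-(-10)) = 47.7/2.2 = 21.6818

21.6818


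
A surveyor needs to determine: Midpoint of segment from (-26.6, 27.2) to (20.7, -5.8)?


M = (((-26.6)+20.7)/2, (27.2+(-5.8))/2)
= (-2.95, 10.7)

(-2.95, 10.7)


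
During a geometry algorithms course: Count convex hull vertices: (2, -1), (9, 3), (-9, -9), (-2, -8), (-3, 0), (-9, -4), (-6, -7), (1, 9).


Convex hull vertices (CCW): (-9, -9), (-2, -8), (9, 3), (1, 9), (-9, -4)
Count = 5

5


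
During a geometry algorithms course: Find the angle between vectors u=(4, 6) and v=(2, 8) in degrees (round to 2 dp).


u.v = 56, |u| = sqrt(52) = 7.2111, |v| = sqrt(68) = 8.2462
cos(theta) = u.v/(|u||v|) = 56/sqrt(3536) = 0.941742
theta = acos(0.941742) = 19.65 degrees

19.65 degrees


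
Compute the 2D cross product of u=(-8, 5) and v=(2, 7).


u x v = u_x*v_y - u_y*v_x = (-8)*7 - 5*2
= (-56) - 10 = -66

-66


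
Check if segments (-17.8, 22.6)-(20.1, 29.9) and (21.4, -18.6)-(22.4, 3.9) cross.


Cross products: d1=923.2, d2=77.75, d3=-1847.64, d4=-1002.19
d1*d2 < 0 and d3*d4 < 0? no

No, they don't intersect


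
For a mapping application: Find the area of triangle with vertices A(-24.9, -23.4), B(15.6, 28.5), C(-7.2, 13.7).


Area = |x_A(y_B-y_C) + x_B(y_C-y_A) + x_C(y_A-y_B)|/2
= |(-368.52) + 578.76 + 373.68|/2
= 583.92/2 = 291.96

291.96


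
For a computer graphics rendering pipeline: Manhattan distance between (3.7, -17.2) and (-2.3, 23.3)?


|3.7-(-2.3)| + |(-17.2)-23.3| = 6 + 40.5 = 46.5

46.5


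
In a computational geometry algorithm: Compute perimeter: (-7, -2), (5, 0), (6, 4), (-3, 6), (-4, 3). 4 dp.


Sides: (-7, -2)->(5, 0): sqrt(148) = 12.165525, (5, 0)->(6, 4): sqrt(17) = 4.123106, (6, 4)->(-3, 6): sqrt(85) = 9.219544, (-3, 6)->(-4, 3): sqrt(10) = 3.162278, (-4, 3)->(-7, -2): sqrt(34) = 5.830952
Sum = 34.501405
Perimeter = 34.5014

34.5014


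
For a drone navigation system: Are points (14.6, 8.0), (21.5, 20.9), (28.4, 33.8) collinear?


Cross product: (21.5-14.6)*(33.8-8) - (20.9-8)*(28.4-14.6)
= 0

Yes, collinear


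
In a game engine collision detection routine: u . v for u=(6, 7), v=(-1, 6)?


u . v = u_x*v_x + u_y*v_y = 6*(-1) + 7*6
= (-6) + 42 = 36

36


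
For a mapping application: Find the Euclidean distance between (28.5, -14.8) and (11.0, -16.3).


dx=-17.5, dy=-1.5
d^2 = (-17.5)^2 + (-1.5)^2 = 308.5
d = sqrt(308.5) = 17.5642

17.5642


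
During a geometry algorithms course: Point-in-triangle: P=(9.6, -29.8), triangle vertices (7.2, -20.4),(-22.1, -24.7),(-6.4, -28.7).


Cross products: AB x AP = 285.74, BC x BP = 46.73, CA x CP = -147.76
All same sign? no

No, outside


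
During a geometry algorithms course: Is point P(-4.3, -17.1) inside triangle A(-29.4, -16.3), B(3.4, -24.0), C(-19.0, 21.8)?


Cross products: AB x AP = 167.03, BC x BP = 198.1, CA x CP = 964.63
All same sign? yes

Yes, inside


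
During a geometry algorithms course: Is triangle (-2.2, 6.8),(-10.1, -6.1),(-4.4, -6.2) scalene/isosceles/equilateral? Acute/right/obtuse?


Side lengths squared: AB^2=228.82, BC^2=32.5, CA^2=173.84
Sorted: [32.5, 173.84, 228.82]
By sides: Scalene, By angles: Obtuse

Scalene, Obtuse


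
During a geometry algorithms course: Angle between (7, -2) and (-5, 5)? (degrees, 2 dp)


u.v = -45, |u| = sqrt(53) = 7.2801, |v| = sqrt(50) = 7.0711
cos(theta) = u.v/(|u||v|) = -45/sqrt(2650) = -0.874157
theta = acos(-0.874157) = 150.95 degrees

150.95 degrees


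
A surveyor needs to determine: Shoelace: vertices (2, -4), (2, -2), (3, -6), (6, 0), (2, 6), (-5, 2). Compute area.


Shoelace sum: (2*(-2) - 2*(-4)) + (2*(-6) - 3*(-2)) + (3*0 - 6*(-6)) + (6*6 - 2*0) + (2*2 - (-5)*6) + ((-5)*(-4) - 2*2)
= 120
Area = |120|/2 = 60

60


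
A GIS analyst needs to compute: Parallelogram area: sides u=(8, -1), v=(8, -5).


|u x v| = |8*(-5) - (-1)*8|
= |(-40) - (-8)| = 32

32


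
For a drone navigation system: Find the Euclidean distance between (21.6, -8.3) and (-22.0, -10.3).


dx=-43.6, dy=-2
d^2 = (-43.6)^2 + (-2)^2 = 1904.96
d = sqrt(1904.96) = 43.6458

43.6458


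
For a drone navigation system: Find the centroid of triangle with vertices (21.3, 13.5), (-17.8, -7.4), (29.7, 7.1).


Centroid = ((x_A+x_B+x_C)/3, (y_A+y_B+y_C)/3)
= ((21.3+(-17.8)+29.7)/3, (13.5+(-7.4)+7.1)/3)
= (11.0667, 4.4)

(11.0667, 4.4)


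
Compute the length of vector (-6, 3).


|u| = sqrt((-6)^2 + 3^2) = sqrt(45) = 6.7082

6.7082


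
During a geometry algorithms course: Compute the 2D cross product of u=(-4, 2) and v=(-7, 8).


u x v = u_x*v_y - u_y*v_x = (-4)*8 - 2*(-7)
= (-32) - (-14) = -18

-18


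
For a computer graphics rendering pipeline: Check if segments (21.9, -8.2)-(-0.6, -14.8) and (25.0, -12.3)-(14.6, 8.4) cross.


Cross products: d1=21.53, d2=555.92, d3=112.71, d4=-421.68
d1*d2 < 0 and d3*d4 < 0? no

No, they don't intersect


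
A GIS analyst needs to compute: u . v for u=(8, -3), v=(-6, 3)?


u . v = u_x*v_x + u_y*v_y = 8*(-6) + (-3)*3
= (-48) + (-9) = -57

-57


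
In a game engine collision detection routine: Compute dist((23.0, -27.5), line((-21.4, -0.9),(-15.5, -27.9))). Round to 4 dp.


|cross product| = 1041.86
|line direction| = sqrt(763.81) = 27.6371
Distance = 1041.86/sqrt(763.81) = 37.6979

37.6979


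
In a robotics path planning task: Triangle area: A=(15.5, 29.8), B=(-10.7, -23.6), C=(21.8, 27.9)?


Area = |x_A(y_B-y_C) + x_B(y_C-y_A) + x_C(y_A-y_B)|/2
= |(-798.25) + 20.33 + 1164.12|/2
= 386.2/2 = 193.1

193.1


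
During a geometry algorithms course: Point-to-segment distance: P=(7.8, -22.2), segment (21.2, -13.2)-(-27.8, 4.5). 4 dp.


Project P onto AB: t = 0.1832 (clamped to [0,1])
Closest point on segment: (12.2224, -9.9571)
Distance: 13.0172

13.0172


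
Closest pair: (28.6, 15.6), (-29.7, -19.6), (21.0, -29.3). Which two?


d(P0,P1) = 68.1023, d(P0,P2) = 45.5387, d(P1,P2) = 51.6196
Closest: P0 and P2

Closest pair: (28.6, 15.6) and (21.0, -29.3), distance = 45.5387


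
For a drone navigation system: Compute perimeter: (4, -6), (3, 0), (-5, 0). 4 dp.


Sides: (4, -6)->(3, 0): sqrt(37) = 6.082763, (3, 0)->(-5, 0): sqrt(64) = 8, (-5, 0)->(4, -6): sqrt(117) = 10.816654
Sum = 24.899417
Perimeter = 24.8994

24.8994


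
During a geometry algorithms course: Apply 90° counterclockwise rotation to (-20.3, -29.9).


90° CCW: (x,y) -> (-y, x)
(-20.3,-29.9) -> (29.9, -20.3)

(29.9, -20.3)


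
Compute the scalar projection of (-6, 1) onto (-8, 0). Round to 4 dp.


u.v = 48, |v| = sqrt(64) = 8
Scalar projection = u.v / |v| = 48 / sqrt(64) = 6

6


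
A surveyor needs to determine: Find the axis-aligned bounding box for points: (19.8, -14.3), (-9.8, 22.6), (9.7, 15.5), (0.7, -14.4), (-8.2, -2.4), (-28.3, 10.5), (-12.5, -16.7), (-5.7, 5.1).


x range: [-28.3, 19.8]
y range: [-16.7, 22.6]
Bounding box: (-28.3,-16.7) to (19.8,22.6)

(-28.3,-16.7) to (19.8,22.6)


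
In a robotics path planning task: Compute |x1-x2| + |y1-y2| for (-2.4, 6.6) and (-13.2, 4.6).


|(-2.4)-(-13.2)| + |6.6-4.6| = 10.8 + 2 = 12.8

12.8


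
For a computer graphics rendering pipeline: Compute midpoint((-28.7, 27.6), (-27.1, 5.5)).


M = (((-28.7)+(-27.1))/2, (27.6+5.5)/2)
= (-27.9, 16.55)

(-27.9, 16.55)


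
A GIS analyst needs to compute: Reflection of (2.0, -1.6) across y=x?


Reflection over y=x: (x,y) -> (y,x)
(2, -1.6) -> (-1.6, 2)

(-1.6, 2)


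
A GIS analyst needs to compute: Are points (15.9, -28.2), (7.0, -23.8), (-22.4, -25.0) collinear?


Cross product: (7-15.9)*((-25)-(-28.2)) - ((-23.8)-(-28.2))*((-22.4)-15.9)
= 140.04

No, not collinear


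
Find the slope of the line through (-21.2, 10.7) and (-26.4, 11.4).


slope = (y2-y1)/(x2-x1) = (11.4-10.7)/((-26.4)-(-21.2)) = 0.7/(-5.2) = -0.1346

-0.1346


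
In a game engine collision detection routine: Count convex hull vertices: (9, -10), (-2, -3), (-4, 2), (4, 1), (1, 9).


Convex hull vertices (CCW): (-4, 2), (-2, -3), (9, -10), (1, 9)
Count = 4

4


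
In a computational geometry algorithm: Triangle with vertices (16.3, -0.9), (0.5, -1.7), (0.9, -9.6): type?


Side lengths squared: AB^2=250.28, BC^2=62.57, CA^2=312.85
Sorted: [62.57, 250.28, 312.85]
By sides: Scalene, By angles: Right

Scalene, Right


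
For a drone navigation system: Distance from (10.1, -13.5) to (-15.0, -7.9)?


dx=-25.1, dy=5.6
d^2 = (-25.1)^2 + 5.6^2 = 661.37
d = sqrt(661.37) = 25.7171

25.7171


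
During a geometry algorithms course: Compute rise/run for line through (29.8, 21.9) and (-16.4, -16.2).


slope = (y2-y1)/(x2-x1) = ((-16.2)-21.9)/((-16.4)-29.8) = (-38.1)/(-46.2) = 0.8247

0.8247


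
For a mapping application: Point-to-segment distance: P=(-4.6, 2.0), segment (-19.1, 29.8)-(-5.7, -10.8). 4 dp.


Project P onto AB: t = 0.7238 (clamped to [0,1])
Closest point on segment: (-9.4016, 0.4152)
Distance: 5.0563

5.0563


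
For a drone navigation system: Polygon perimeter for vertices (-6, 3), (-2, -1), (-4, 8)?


Sides: (-6, 3)->(-2, -1): sqrt(32) = 5.656854, (-2, -1)->(-4, 8): sqrt(85) = 9.219544, (-4, 8)->(-6, 3): sqrt(29) = 5.385165
Sum = 20.261563
Perimeter = 20.2616

20.2616


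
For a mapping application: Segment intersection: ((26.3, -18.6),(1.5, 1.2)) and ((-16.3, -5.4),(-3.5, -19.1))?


Cross products: d1=414.66, d2=328.34, d3=516.12, d4=602.44
d1*d2 < 0 and d3*d4 < 0? no

No, they don't intersect


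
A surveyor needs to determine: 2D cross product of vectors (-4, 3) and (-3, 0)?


u x v = u_x*v_y - u_y*v_x = (-4)*0 - 3*(-3)
= 0 - (-9) = 9

9


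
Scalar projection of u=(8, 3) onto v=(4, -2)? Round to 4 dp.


u.v = 26, |v| = sqrt(20) = 4.4721
Scalar projection = u.v / |v| = 26 / sqrt(20) = 5.8138

5.8138


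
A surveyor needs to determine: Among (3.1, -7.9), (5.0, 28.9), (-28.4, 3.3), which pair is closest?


d(P0,P1) = 36.849, d(P0,P2) = 33.4319, d(P1,P2) = 42.0823
Closest: P0 and P2

Closest pair: (3.1, -7.9) and (-28.4, 3.3), distance = 33.4319


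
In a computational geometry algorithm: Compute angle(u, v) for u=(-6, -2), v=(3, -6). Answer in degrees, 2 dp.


u.v = -6, |u| = sqrt(40) = 6.3246, |v| = sqrt(45) = 6.7082
cos(theta) = u.v/(|u||v|) = -6/sqrt(1800) = -0.141421
theta = acos(-0.141421) = 98.13 degrees

98.13 degrees


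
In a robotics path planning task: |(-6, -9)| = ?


|u| = sqrt((-6)^2 + (-9)^2) = sqrt(117) = 10.8167

10.8167


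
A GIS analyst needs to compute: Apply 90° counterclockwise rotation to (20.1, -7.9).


90° CCW: (x,y) -> (-y, x)
(20.1,-7.9) -> (7.9, 20.1)

(7.9, 20.1)


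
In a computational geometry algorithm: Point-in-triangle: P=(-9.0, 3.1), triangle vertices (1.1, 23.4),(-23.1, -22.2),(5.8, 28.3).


Cross products: AB x AP = 30.7, BC x BP = 19.12, CA x CP = 45.92
All same sign? yes

Yes, inside


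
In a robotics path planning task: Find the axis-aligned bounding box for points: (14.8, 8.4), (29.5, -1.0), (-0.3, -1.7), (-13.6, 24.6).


x range: [-13.6, 29.5]
y range: [-1.7, 24.6]
Bounding box: (-13.6,-1.7) to (29.5,24.6)

(-13.6,-1.7) to (29.5,24.6)


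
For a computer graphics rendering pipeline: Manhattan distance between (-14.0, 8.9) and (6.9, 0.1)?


|(-14)-6.9| + |8.9-0.1| = 20.9 + 8.8 = 29.7

29.7


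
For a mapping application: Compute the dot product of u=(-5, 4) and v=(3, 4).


u . v = u_x*v_x + u_y*v_y = (-5)*3 + 4*4
= (-15) + 16 = 1

1


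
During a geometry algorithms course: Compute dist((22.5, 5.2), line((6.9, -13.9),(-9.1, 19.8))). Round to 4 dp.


|cross product| = 831.32
|line direction| = sqrt(1391.69) = 37.3054
Distance = 831.32/sqrt(1391.69) = 22.2842

22.2842


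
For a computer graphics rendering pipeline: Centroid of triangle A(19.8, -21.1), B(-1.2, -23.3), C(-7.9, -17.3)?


Centroid = ((x_A+x_B+x_C)/3, (y_A+y_B+y_C)/3)
= ((19.8+(-1.2)+(-7.9))/3, ((-21.1)+(-23.3)+(-17.3))/3)
= (3.5667, -20.5667)

(3.5667, -20.5667)


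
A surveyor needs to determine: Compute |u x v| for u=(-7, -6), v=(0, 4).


|u x v| = |(-7)*4 - (-6)*0|
= |(-28) - 0| = 28

28


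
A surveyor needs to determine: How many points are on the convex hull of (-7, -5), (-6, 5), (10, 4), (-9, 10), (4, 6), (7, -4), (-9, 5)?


Convex hull vertices (CCW): (-9, 5), (-7, -5), (7, -4), (10, 4), (4, 6), (-9, 10)
Count = 6

6


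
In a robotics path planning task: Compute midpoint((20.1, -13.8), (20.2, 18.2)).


M = ((20.1+20.2)/2, ((-13.8)+18.2)/2)
= (20.15, 2.2)

(20.15, 2.2)


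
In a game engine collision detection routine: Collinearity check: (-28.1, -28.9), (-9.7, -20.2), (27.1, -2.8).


Cross product: ((-9.7)-(-28.1))*((-2.8)-(-28.9)) - ((-20.2)-(-28.9))*(27.1-(-28.1))
= 0

Yes, collinear


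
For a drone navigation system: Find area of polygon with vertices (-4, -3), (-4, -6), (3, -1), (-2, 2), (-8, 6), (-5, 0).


Shoelace sum: ((-4)*(-6) - (-4)*(-3)) + ((-4)*(-1) - 3*(-6)) + (3*2 - (-2)*(-1)) + ((-2)*6 - (-8)*2) + ((-8)*0 - (-5)*6) + ((-5)*(-3) - (-4)*0)
= 87
Area = |87|/2 = 43.5

43.5


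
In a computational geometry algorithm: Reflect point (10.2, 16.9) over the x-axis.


Reflection over x-axis: (x,y) -> (x,-y)
(10.2, 16.9) -> (10.2, -16.9)

(10.2, -16.9)


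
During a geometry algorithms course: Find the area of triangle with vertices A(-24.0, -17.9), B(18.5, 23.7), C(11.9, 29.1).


Area = |x_A(y_B-y_C) + x_B(y_C-y_A) + x_C(y_A-y_B)|/2
= |129.6 + 869.5 + (-495.04)|/2
= 504.06/2 = 252.03

252.03


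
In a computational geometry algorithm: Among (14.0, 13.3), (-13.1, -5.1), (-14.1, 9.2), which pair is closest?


d(P0,P1) = 32.7562, d(P0,P2) = 28.3975, d(P1,P2) = 14.3349
Closest: P1 and P2

Closest pair: (-13.1, -5.1) and (-14.1, 9.2), distance = 14.3349


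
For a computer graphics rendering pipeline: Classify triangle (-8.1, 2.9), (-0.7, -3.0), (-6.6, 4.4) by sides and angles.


Side lengths squared: AB^2=89.57, BC^2=89.57, CA^2=4.5
Sorted: [4.5, 89.57, 89.57]
By sides: Isosceles, By angles: Acute

Isosceles, Acute


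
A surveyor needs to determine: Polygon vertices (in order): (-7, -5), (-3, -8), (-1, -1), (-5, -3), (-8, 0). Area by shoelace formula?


Shoelace sum: ((-7)*(-8) - (-3)*(-5)) + ((-3)*(-1) - (-1)*(-8)) + ((-1)*(-3) - (-5)*(-1)) + ((-5)*0 - (-8)*(-3)) + ((-8)*(-5) - (-7)*0)
= 50
Area = |50|/2 = 25

25


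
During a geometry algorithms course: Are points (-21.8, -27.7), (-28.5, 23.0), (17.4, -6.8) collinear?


Cross product: ((-28.5)-(-21.8))*((-6.8)-(-27.7)) - (23-(-27.7))*(17.4-(-21.8))
= -2127.47

No, not collinear


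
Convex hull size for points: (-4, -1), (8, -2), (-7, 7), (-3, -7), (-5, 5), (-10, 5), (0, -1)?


Convex hull vertices (CCW): (-10, 5), (-3, -7), (8, -2), (-7, 7)
Count = 4

4


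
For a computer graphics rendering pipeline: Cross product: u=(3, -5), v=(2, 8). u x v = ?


u x v = u_x*v_y - u_y*v_x = 3*8 - (-5)*2
= 24 - (-10) = 34

34


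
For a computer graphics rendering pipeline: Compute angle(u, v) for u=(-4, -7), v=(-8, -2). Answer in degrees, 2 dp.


u.v = 46, |u| = sqrt(65) = 8.0623, |v| = sqrt(68) = 8.2462
cos(theta) = u.v/(|u||v|) = 46/sqrt(4420) = 0.691905
theta = acos(0.691905) = 46.22 degrees

46.22 degrees


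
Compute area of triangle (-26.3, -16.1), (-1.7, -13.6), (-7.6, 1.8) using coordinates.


Area = |x_A(y_B-y_C) + x_B(y_C-y_A) + x_C(y_A-y_B)|/2
= |405.02 + (-30.43) + 19|/2
= 393.59/2 = 196.795

196.795


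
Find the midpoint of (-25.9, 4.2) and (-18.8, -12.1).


M = (((-25.9)+(-18.8))/2, (4.2+(-12.1))/2)
= (-22.35, -3.95)

(-22.35, -3.95)


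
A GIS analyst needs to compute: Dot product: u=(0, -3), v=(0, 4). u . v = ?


u . v = u_x*v_x + u_y*v_y = 0*0 + (-3)*4
= 0 + (-12) = -12

-12


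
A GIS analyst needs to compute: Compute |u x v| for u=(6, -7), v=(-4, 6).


|u x v| = |6*6 - (-7)*(-4)|
= |36 - 28| = 8

8


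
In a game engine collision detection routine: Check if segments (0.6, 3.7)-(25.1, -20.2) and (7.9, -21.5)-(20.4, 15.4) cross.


Cross products: d1=584.37, d2=-618.43, d3=-442.93, d4=759.87
d1*d2 < 0 and d3*d4 < 0? yes

Yes, they intersect


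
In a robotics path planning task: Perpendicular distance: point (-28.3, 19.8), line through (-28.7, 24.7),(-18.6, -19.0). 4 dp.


|cross product| = 32.01
|line direction| = sqrt(2011.7) = 44.852
Distance = 32.01/sqrt(2011.7) = 0.7137

0.7137


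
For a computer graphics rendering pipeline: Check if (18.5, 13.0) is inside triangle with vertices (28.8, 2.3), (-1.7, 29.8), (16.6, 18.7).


Cross products: AB x AP = -43.1, BC x BP = -83.22, CA x CP = -38.38
All same sign? yes

Yes, inside


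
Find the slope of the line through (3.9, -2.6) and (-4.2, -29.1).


slope = (y2-y1)/(x2-x1) = ((-29.1)-(-2.6))/((-4.2)-3.9) = (-26.5)/(-8.1) = 3.2716

3.2716


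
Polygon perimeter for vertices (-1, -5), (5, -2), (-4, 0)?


Sides: (-1, -5)->(5, -2): sqrt(45) = 6.708204, (5, -2)->(-4, 0): sqrt(85) = 9.219544, (-4, 0)->(-1, -5): sqrt(34) = 5.830952
Sum = 21.7587
Perimeter = 21.7587

21.7587


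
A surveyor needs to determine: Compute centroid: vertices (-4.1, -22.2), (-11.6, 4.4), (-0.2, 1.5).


Centroid = ((x_A+x_B+x_C)/3, (y_A+y_B+y_C)/3)
= (((-4.1)+(-11.6)+(-0.2))/3, ((-22.2)+4.4+1.5)/3)
= (-5.3, -5.4333)

(-5.3, -5.4333)


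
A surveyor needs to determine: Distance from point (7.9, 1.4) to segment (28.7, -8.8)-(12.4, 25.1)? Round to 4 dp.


Project P onto AB: t = 0.484 (clamped to [0,1])
Closest point on segment: (20.8107, 7.6078)
Distance: 14.3256

14.3256


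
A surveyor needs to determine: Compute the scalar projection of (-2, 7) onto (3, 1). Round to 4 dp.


u.v = 1, |v| = sqrt(10) = 3.1623
Scalar projection = u.v / |v| = 1 / sqrt(10) = 0.3162

0.3162


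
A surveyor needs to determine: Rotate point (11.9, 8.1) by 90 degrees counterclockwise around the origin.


90° CCW: (x,y) -> (-y, x)
(11.9,8.1) -> (-8.1, 11.9)

(-8.1, 11.9)


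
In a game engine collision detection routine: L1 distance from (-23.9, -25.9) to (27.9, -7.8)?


|(-23.9)-27.9| + |(-25.9)-(-7.8)| = 51.8 + 18.1 = 69.9

69.9


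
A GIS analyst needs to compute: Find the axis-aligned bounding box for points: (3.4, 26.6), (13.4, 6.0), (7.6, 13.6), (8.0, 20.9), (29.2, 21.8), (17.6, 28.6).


x range: [3.4, 29.2]
y range: [6, 28.6]
Bounding box: (3.4,6) to (29.2,28.6)

(3.4,6) to (29.2,28.6)


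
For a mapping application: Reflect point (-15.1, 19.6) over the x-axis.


Reflection over x-axis: (x,y) -> (x,-y)
(-15.1, 19.6) -> (-15.1, -19.6)

(-15.1, -19.6)


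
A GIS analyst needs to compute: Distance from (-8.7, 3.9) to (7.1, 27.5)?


dx=15.8, dy=23.6
d^2 = 15.8^2 + 23.6^2 = 806.6
d = sqrt(806.6) = 28.4007

28.4007


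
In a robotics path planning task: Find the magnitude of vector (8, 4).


|u| = sqrt(8^2 + 4^2) = sqrt(80) = 8.9443

8.9443


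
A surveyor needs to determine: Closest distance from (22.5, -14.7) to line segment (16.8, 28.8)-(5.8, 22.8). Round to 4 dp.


Project P onto AB: t = 1 (clamped to [0,1])
Closest point on segment: (5.8, 22.8)
Distance: 41.0505

41.0505


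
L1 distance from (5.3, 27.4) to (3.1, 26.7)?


|5.3-3.1| + |27.4-26.7| = 2.2 + 0.7 = 2.9

2.9


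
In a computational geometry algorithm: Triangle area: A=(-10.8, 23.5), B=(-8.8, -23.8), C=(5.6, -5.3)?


Area = |x_A(y_B-y_C) + x_B(y_C-y_A) + x_C(y_A-y_B)|/2
= |199.8 + 253.44 + 264.88|/2
= 718.12/2 = 359.06

359.06


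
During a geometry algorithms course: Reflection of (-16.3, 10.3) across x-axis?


Reflection over x-axis: (x,y) -> (x,-y)
(-16.3, 10.3) -> (-16.3, -10.3)

(-16.3, -10.3)


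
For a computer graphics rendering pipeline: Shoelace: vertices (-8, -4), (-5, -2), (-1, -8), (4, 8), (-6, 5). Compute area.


Shoelace sum: ((-8)*(-2) - (-5)*(-4)) + ((-5)*(-8) - (-1)*(-2)) + ((-1)*8 - 4*(-8)) + (4*5 - (-6)*8) + ((-6)*(-4) - (-8)*5)
= 190
Area = |190|/2 = 95

95


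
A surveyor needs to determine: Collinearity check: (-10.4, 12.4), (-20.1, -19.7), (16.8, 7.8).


Cross product: ((-20.1)-(-10.4))*(7.8-12.4) - ((-19.7)-12.4)*(16.8-(-10.4))
= 917.74

No, not collinear


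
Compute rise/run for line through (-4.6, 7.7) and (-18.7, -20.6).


slope = (y2-y1)/(x2-x1) = ((-20.6)-7.7)/((-18.7)-(-4.6)) = (-28.3)/(-14.1) = 2.0071

2.0071


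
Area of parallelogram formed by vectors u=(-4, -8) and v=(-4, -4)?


|u x v| = |(-4)*(-4) - (-8)*(-4)|
= |16 - 32| = 16

16


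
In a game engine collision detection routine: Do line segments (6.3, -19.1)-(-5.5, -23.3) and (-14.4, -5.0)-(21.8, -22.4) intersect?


Cross products: d1=-150.24, d2=-507.6, d3=-253.32, d4=104.04
d1*d2 < 0 and d3*d4 < 0? no

No, they don't intersect


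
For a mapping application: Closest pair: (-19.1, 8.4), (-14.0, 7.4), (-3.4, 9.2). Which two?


d(P0,P1) = 5.1971, d(P0,P2) = 15.7204, d(P1,P2) = 10.7517
Closest: P0 and P1

Closest pair: (-19.1, 8.4) and (-14.0, 7.4), distance = 5.1971


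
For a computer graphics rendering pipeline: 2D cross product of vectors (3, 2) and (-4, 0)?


u x v = u_x*v_y - u_y*v_x = 3*0 - 2*(-4)
= 0 - (-8) = 8

8


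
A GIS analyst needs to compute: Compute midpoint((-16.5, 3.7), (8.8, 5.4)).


M = (((-16.5)+8.8)/2, (3.7+5.4)/2)
= (-3.85, 4.55)

(-3.85, 4.55)


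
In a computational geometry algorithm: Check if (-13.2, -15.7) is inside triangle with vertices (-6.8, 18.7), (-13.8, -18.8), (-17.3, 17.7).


Cross products: AB x AP = 0.8, BC x BP = -32.75, CA x CP = -354.8
All same sign? no

No, outside


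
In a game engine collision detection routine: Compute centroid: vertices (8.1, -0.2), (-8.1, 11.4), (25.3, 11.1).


Centroid = ((x_A+x_B+x_C)/3, (y_A+y_B+y_C)/3)
= ((8.1+(-8.1)+25.3)/3, ((-0.2)+11.4+11.1)/3)
= (8.4333, 7.4333)

(8.4333, 7.4333)


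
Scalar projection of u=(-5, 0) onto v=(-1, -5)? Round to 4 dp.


u.v = 5, |v| = sqrt(26) = 5.099
Scalar projection = u.v / |v| = 5 / sqrt(26) = 0.9806

0.9806


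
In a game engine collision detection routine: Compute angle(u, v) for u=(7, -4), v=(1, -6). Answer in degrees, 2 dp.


u.v = 31, |u| = sqrt(65) = 8.0623, |v| = sqrt(37) = 6.0828
cos(theta) = u.v/(|u||v|) = 31/sqrt(2405) = 0.632127
theta = acos(0.632127) = 50.79 degrees

50.79 degrees


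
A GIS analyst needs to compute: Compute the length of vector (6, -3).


|u| = sqrt(6^2 + (-3)^2) = sqrt(45) = 6.7082

6.7082


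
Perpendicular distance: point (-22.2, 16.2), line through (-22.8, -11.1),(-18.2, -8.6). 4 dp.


|cross product| = 124.08
|line direction| = sqrt(27.41) = 5.2355
Distance = 124.08/sqrt(27.41) = 23.6999

23.6999


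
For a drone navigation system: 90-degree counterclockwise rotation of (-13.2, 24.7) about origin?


90° CCW: (x,y) -> (-y, x)
(-13.2,24.7) -> (-24.7, -13.2)

(-24.7, -13.2)


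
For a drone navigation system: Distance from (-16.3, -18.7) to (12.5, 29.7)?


dx=28.8, dy=48.4
d^2 = 28.8^2 + 48.4^2 = 3172
d = sqrt(3172) = 56.3205

56.3205


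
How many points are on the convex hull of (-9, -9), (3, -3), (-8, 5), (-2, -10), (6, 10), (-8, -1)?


Convex hull vertices (CCW): (-9, -9), (-2, -10), (3, -3), (6, 10), (-8, 5)
Count = 5

5


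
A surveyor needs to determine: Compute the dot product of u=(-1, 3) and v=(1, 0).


u . v = u_x*v_x + u_y*v_y = (-1)*1 + 3*0
= (-1) + 0 = -1

-1


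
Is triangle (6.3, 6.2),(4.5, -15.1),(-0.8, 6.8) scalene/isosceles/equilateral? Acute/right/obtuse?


Side lengths squared: AB^2=456.93, BC^2=507.7, CA^2=50.77
Sorted: [50.77, 456.93, 507.7]
By sides: Scalene, By angles: Right

Scalene, Right


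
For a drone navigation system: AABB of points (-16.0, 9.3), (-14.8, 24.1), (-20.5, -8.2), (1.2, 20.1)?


x range: [-20.5, 1.2]
y range: [-8.2, 24.1]
Bounding box: (-20.5,-8.2) to (1.2,24.1)

(-20.5,-8.2) to (1.2,24.1)


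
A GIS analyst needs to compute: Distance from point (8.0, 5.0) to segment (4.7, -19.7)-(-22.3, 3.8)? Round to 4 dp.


Project P onto AB: t = 0.3835 (clamped to [0,1])
Closest point on segment: (-5.6543, -10.6879)
Distance: 20.7979

20.7979


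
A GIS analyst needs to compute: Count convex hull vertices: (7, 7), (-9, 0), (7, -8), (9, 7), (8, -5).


Convex hull vertices (CCW): (-9, 0), (7, -8), (8, -5), (9, 7), (7, 7)
Count = 5

5


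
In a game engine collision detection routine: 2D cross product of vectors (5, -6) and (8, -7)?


u x v = u_x*v_y - u_y*v_x = 5*(-7) - (-6)*8
= (-35) - (-48) = 13

13


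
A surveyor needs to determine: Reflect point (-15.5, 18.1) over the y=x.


Reflection over y=x: (x,y) -> (y,x)
(-15.5, 18.1) -> (18.1, -15.5)

(18.1, -15.5)


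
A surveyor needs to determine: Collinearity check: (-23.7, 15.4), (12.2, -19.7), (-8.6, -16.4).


Cross product: (12.2-(-23.7))*((-16.4)-15.4) - ((-19.7)-15.4)*((-8.6)-(-23.7))
= -611.61

No, not collinear


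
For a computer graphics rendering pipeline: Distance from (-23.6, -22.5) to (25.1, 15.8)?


dx=48.7, dy=38.3
d^2 = 48.7^2 + 38.3^2 = 3838.58
d = sqrt(3838.58) = 61.9563

61.9563


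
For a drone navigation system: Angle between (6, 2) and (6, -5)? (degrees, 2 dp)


u.v = 26, |u| = sqrt(40) = 6.3246, |v| = sqrt(61) = 7.8102
cos(theta) = u.v/(|u||v|) = 26/sqrt(2440) = 0.526355
theta = acos(0.526355) = 58.24 degrees

58.24 degrees


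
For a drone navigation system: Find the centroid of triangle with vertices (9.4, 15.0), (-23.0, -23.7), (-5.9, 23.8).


Centroid = ((x_A+x_B+x_C)/3, (y_A+y_B+y_C)/3)
= ((9.4+(-23)+(-5.9))/3, (15+(-23.7)+23.8)/3)
= (-6.5, 5.0333)

(-6.5, 5.0333)


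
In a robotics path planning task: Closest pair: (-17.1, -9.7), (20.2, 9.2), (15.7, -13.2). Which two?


d(P0,P1) = 41.8151, d(P0,P2) = 32.9862, d(P1,P2) = 22.8475
Closest: P1 and P2

Closest pair: (20.2, 9.2) and (15.7, -13.2), distance = 22.8475


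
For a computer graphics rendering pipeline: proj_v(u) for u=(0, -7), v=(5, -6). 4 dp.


u.v = 42, |v| = sqrt(61) = 7.8102
Scalar projection = u.v / |v| = 42 / sqrt(61) = 5.3775

5.3775


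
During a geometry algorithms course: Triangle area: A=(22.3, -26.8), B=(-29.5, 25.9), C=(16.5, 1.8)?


Area = |x_A(y_B-y_C) + x_B(y_C-y_A) + x_C(y_A-y_B)|/2
= |537.43 + (-843.7) + (-869.55)|/2
= 1175.82/2 = 587.91

587.91


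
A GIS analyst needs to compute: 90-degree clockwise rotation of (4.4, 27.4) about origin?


90° CW: (x,y) -> (y, -x)
(4.4,27.4) -> (27.4, -4.4)

(27.4, -4.4)


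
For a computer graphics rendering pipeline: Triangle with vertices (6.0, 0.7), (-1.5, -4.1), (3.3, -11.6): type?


Side lengths squared: AB^2=79.29, BC^2=79.29, CA^2=158.58
Sorted: [79.29, 79.29, 158.58]
By sides: Isosceles, By angles: Right

Isosceles, Right


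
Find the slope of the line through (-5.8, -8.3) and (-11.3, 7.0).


slope = (y2-y1)/(x2-x1) = (7-(-8.3))/((-11.3)-(-5.8)) = 15.3/(-5.5) = -2.7818

-2.7818


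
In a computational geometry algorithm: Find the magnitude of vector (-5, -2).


|u| = sqrt((-5)^2 + (-2)^2) = sqrt(29) = 5.3852

5.3852


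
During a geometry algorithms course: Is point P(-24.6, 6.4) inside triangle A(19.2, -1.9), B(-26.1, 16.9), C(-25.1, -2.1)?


Cross products: AB x AP = 447.45, BC x BP = 18, CA x CP = 376.45
All same sign? yes

Yes, inside


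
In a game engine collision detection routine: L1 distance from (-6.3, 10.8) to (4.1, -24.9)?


|(-6.3)-4.1| + |10.8-(-24.9)| = 10.4 + 35.7 = 46.1

46.1


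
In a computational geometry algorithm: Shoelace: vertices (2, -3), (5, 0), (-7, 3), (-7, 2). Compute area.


Shoelace sum: (2*0 - 5*(-3)) + (5*3 - (-7)*0) + ((-7)*2 - (-7)*3) + ((-7)*(-3) - 2*2)
= 54
Area = |54|/2 = 27

27


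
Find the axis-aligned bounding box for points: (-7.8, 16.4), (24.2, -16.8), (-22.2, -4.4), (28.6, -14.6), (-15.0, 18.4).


x range: [-22.2, 28.6]
y range: [-16.8, 18.4]
Bounding box: (-22.2,-16.8) to (28.6,18.4)

(-22.2,-16.8) to (28.6,18.4)


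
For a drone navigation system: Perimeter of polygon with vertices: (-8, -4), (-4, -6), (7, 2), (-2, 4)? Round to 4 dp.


Sides: (-8, -4)->(-4, -6): sqrt(20) = 4.472136, (-4, -6)->(7, 2): sqrt(185) = 13.601471, (7, 2)->(-2, 4): sqrt(85) = 9.219544, (-2, 4)->(-8, -4): sqrt(100) = 10
Sum = 37.293151
Perimeter = 37.2932

37.2932


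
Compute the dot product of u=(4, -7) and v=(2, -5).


u . v = u_x*v_x + u_y*v_y = 4*2 + (-7)*(-5)
= 8 + 35 = 43

43


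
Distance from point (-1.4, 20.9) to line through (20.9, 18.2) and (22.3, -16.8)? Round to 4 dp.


|cross product| = 776.72
|line direction| = sqrt(1226.96) = 35.028
Distance = 776.72/sqrt(1226.96) = 22.1743

22.1743


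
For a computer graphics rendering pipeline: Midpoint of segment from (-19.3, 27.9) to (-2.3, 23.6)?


M = (((-19.3)+(-2.3))/2, (27.9+23.6)/2)
= (-10.8, 25.75)

(-10.8, 25.75)


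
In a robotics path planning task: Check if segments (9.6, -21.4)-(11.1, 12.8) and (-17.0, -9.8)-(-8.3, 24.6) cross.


Cross products: d1=-1015.96, d2=-770.02, d3=927.12, d4=681.18
d1*d2 < 0 and d3*d4 < 0? no

No, they don't intersect


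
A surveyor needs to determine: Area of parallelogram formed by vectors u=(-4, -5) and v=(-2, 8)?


|u x v| = |(-4)*8 - (-5)*(-2)|
= |(-32) - 10| = 42

42


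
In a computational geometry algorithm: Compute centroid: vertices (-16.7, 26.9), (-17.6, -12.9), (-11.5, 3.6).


Centroid = ((x_A+x_B+x_C)/3, (y_A+y_B+y_C)/3)
= (((-16.7)+(-17.6)+(-11.5))/3, (26.9+(-12.9)+3.6)/3)
= (-15.2667, 5.8667)

(-15.2667, 5.8667)


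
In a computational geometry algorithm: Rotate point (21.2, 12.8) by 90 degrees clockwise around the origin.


90° CW: (x,y) -> (y, -x)
(21.2,12.8) -> (12.8, -21.2)

(12.8, -21.2)


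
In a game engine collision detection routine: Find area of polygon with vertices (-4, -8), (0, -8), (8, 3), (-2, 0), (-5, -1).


Shoelace sum: ((-4)*(-8) - 0*(-8)) + (0*3 - 8*(-8)) + (8*0 - (-2)*3) + ((-2)*(-1) - (-5)*0) + ((-5)*(-8) - (-4)*(-1))
= 140
Area = |140|/2 = 70

70


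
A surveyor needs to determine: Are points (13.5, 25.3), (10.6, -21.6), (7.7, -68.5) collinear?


Cross product: (10.6-13.5)*((-68.5)-25.3) - ((-21.6)-25.3)*(7.7-13.5)
= 0

Yes, collinear


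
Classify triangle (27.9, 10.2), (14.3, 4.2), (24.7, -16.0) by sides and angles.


Side lengths squared: AB^2=220.96, BC^2=516.2, CA^2=696.68
Sorted: [220.96, 516.2, 696.68]
By sides: Scalene, By angles: Acute

Scalene, Acute


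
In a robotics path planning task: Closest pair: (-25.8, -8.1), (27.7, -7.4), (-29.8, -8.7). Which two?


d(P0,P1) = 53.5046, d(P0,P2) = 4.0447, d(P1,P2) = 57.5147
Closest: P0 and P2

Closest pair: (-25.8, -8.1) and (-29.8, -8.7), distance = 4.0447


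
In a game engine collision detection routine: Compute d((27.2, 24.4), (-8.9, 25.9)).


dx=-36.1, dy=1.5
d^2 = (-36.1)^2 + 1.5^2 = 1305.46
d = sqrt(1305.46) = 36.1311

36.1311


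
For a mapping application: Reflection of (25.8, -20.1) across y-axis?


Reflection over y-axis: (x,y) -> (-x,y)
(25.8, -20.1) -> (-25.8, -20.1)

(-25.8, -20.1)


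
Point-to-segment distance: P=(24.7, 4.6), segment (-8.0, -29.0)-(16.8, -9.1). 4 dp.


Project P onto AB: t = 1 (clamped to [0,1])
Closest point on segment: (16.8, -9.1)
Distance: 15.8146

15.8146


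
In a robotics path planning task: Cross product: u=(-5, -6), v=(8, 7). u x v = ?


u x v = u_x*v_y - u_y*v_x = (-5)*7 - (-6)*8
= (-35) - (-48) = 13

13


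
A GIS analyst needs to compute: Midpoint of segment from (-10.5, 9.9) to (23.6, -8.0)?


M = (((-10.5)+23.6)/2, (9.9+(-8))/2)
= (6.55, 0.95)

(6.55, 0.95)


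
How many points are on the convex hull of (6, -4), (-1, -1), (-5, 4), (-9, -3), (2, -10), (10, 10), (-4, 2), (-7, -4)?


Convex hull vertices (CCW): (-9, -3), (2, -10), (6, -4), (10, 10), (-5, 4)
Count = 5

5


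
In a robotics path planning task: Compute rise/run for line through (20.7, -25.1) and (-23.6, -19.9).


slope = (y2-y1)/(x2-x1) = ((-19.9)-(-25.1))/((-23.6)-20.7) = 5.2/(-44.3) = -0.1174

-0.1174
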